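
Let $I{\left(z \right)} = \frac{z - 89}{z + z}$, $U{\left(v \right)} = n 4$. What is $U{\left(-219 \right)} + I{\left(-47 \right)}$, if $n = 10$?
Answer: $\frac{1948}{47} \approx 41.447$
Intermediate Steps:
$U{\left(v \right)} = 40$ ($U{\left(v \right)} = 10 \cdot 4 = 40$)
$I{\left(z \right)} = \frac{-89 + z}{2 z}$
$U{\left(-219 \right)} + I{\left(-47 \right)} = 40 + \frac{-89 - 47}{2 \left(-47\right)} = 40 + \frac{1}{2} \left(- \frac{1}{47}\right) \left(-136\right) = 40 + \frac{68}{47} = \frac{1948}{47}$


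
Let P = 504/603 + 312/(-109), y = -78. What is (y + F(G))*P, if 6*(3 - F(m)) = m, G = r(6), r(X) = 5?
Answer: 3367000/21909 ≈ 153.68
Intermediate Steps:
G = 5
F(m) = 3 - m/6
P = -14800/7303 (P = 504*(1/603) + 312*(-1/109) = 56/67 - 312/109 = -14800/7303 ≈ -2.0266)
(y + F(G))*P = (-78 + (3 - ⅙*5))*(-14800/7303) = (-78 + (3 - ⅚))*(-14800/7303) = (-78 + 13/6)*(-14800/7303) = -455/6*(-14800/7303) = 3367000/21909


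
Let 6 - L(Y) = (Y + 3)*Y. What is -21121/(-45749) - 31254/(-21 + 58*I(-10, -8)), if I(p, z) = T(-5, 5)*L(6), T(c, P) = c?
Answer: -378759489/211955117 ≈ -1.7870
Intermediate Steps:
L(Y) = 6 - Y*(3 + Y) (L(Y) = 6 - (Y + 3)*Y = 6 - (3 + Y)*Y = 6 - Y*(3 + Y))
I(p, z) = 240 (I(p, z) = -5*(6 - 1*6**2 - 3*6) = -5*(6 - 1*36 - 18) = -5*(6 - 36 - 18) = -5*(-48) = 240)
-21121/(-45749) - 31254/(-21 + 58*I(-10, -8)) = -21121/(-45749) - 31254/(-21 + 58*240) = -21121*(-1/45749) - 31254/(-21 + 13920) = 21121/45749 - 31254/13899 = 21121/45749 - 31254*1/13899 = 21121/45749 - 10418/4633 = -378759489/211955117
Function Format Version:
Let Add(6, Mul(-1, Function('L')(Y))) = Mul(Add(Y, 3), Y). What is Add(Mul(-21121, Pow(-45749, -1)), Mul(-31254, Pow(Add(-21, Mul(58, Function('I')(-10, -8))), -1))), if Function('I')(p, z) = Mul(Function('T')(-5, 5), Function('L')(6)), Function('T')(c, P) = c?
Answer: Rational(-378759489, 211955117) ≈ -1.7870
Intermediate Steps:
Function('L')(Y) = Add(6, Mul(-1, Y, Add(3, Y))) (Function('L')(Y) = Add(6, Mul(-1, Mul(Add(Y, 3), Y))) = Add(6, Mul(-1, Mul(Add(3, Y), Y))) = Add(6, Mul(-1, Mul(Y, Add(3, Y)))) = Add(6, Mul(-1, Y, Add(3, Y))))
Function('I')(p, z) = 240 (Function('I')(p, z) = Mul(-5, Add(6, Mul(-1, Pow(6, 2)), Mul(-3, 6))) = Mul(-5, Add(6, Mul(-1, 36), -18)) = Mul(-5, Add(6, -36, -18)) = Mul(-5, -48) = 240)
Add(Mul(-21121, Pow(-45749, -1)), Mul(-31254, Pow(Add(-21, Mul(58, Function('I')(-10, -8))), -1))) = Add(Mul(-21121, Pow(-45749, -1)), Mul(-31254, Pow(Add(-21, Mul(58, 240)), -1))) = Add(Mul(-21121, Rational(-1, 45749)), Mul(-31254, Pow(Add(-21, 13920), -1))) = Add(Rational(21121, 45749), Mul(-31254, Pow(13899, -1))) = Add(Rational(21121, 45749), Mul(-31254, Rational(1, 13899))) = Add(Rational(21121, 45749), Rational(-10418, 4633)) = Rational(-378759489, 211955117)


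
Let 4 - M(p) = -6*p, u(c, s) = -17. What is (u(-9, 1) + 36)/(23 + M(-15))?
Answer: -19/63 ≈ -0.30159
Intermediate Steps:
M(p) = 4 + 6*p (M(p) = 4 - (-6)*p = 4 + 6*p)
(u(-9, 1) + 36)/(23 + M(-15)) = (-17 + 36)/(23 + (4 + 6*(-15))) = 19/(23 + (4 - 90)) = 19/(23 - 86) = 19/(-63) = 19*(-1/63) = -19/63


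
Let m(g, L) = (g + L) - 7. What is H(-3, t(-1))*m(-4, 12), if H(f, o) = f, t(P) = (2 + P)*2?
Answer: -3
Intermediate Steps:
t(P) = 4 + 2*P
m(g, L) = -7 + L + g (m(g, L) = (L + g) - 7 = -7 + L + g)
H(-3, t(-1))*m(-4, 12) = -3*(-7 + 12 - 4) = -3*1 = -3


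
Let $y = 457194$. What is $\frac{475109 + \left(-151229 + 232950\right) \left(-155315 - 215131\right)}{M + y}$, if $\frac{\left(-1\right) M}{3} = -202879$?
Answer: $- \frac{30272742457}{1065831} \approx -28403.0$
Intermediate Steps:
$M = 608637$ ($M = \left(-3\right) \left(-202879\right) = 608637$)
$\frac{475109 + \left(-151229 + 232950\right) \left(-155315 - 215131\right)}{M + y} = \frac{475109 + \left(-151229 + 232950\right) \left(-155315 - 215131\right)}{608637 + 457194} = \frac{475109 + 81721 \left(-370446\right)}{1065831} = \left(475109 - 30273217566\right) \frac{1}{1065831} = \left(-30272742457\right) \frac{1}{1065831} = - \frac{30272742457}{1065831}$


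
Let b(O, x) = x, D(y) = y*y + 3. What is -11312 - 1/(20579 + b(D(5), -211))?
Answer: -230402817/20368 ≈ -11312.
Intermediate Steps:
D(y) = 3 + y² (D(y) = y² + 3 = 3 + y²)
-11312 - 1/(20579 + b(D(5), -211)) = -11312 - 1/(20579 - 211) = -11312 - 1/20368 = -230402817/20368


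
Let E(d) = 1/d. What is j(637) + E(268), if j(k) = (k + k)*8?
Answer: 2731457/268 ≈ 10192.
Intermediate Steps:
j(k) = 16*k (j(k) = (2*k)*8 = 16*k)
j(637) + E(268) = 16*637 + 1/268 = 10192 + 1/268 = 2731457/268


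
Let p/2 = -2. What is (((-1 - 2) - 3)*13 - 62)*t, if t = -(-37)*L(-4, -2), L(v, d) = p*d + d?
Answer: -31080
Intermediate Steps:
p = -4 (p = 2*(-2) = -4)
L(v, d) = -3*d (L(v, d) = -4*d + d = -3*d)
t = 222 (t = -(-37)*(-3*(-2)) = -(-37)*6 = -37*(-6) = 222)
(((-1 - 2) - 3)*13 - 62)*t = (((-1 - 2) - 3)*13 - 62)*222 = ((-3 - 3)*13 - 62)*222 = (-6*13 - 62)*222 = (-78 - 62)*222 = -140*222 = -31080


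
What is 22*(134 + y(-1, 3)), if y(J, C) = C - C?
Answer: 2948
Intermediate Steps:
y(J, C) = 0
22*(134 + y(-1, 3)) = 22*(134 + 0) = 22*134 = 2948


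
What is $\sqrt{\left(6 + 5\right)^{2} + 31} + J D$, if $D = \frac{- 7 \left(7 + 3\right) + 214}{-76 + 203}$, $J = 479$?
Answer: $\frac{68976}{127} + 2 \sqrt{38} \approx 555.45$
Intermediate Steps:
$D = \frac{144}{127}$ ($D = \frac{\left(-7\right) 10 + 214}{127} = \left(-70 + 214\right) \frac{1}{127} = 144 \cdot \frac{1}{127} = \frac{144}{127} \approx 1.1339$)
$\sqrt{\left(6 + 5\right)^{2} + 31} + J D = \sqrt{\left(6 + 5\right)^{2} + 31} + 479 \cdot \frac{144}{127} = \sqrt{11^{2} + 31} + \frac{68976}{127} = \sqrt{121 + 31} + \frac{68976}{127} = \sqrt{152} + \frac{68976}{127} = 2 \sqrt{38} + \frac{68976}{127} = \frac{68976}{127} + 2 \sqrt{38}$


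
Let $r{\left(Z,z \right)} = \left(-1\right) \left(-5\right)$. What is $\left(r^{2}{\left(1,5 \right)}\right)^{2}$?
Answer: $625$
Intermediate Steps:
$r{\left(Z,z \right)} = 5$
$\left(r^{2}{\left(1,5 \right)}\right)^{2} = \left(5^{2}\right)^{2} = 25^{2} = 625$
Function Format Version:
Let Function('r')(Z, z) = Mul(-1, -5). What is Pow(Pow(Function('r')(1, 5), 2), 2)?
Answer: 625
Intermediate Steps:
Function('r')(Z, z) = 5
Pow(Pow(Function('r')(1, 5), 2), 2) = Pow(Pow(5, 2), 2) = Pow(25, 2) = 625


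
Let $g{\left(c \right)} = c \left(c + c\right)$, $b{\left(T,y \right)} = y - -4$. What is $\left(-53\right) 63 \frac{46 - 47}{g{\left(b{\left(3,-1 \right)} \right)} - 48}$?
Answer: $- \frac{1113}{10} \approx -111.3$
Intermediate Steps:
$b{\left(T,y \right)} = 4 + y$ ($b{\left(T,y \right)} = y + 4 = 4 + y$)
$g{\left(c \right)} = 2 c^{2}$ ($g{\left(c \right)} = c 2 c = 2 c^{2}$)
$\left(-53\right) 63 \frac{46 - 47}{g{\left(b{\left(3,-1 \right)} \right)} - 48} = \left(-53\right) 63 \frac{46 - 47}{2 \left(4 - 1\right)^{2} - 48} = - 3339 \left(- \frac{1}{2 \cdot 3^{2} - 48}\right) = - 3339 \left(- \frac{1}{2 \cdot 9 - 48}\right) = - 3339 \left(- \frac{1}{18 - 48}\right) = - 3339 \left(- \frac{1}{-30}\right) = - 3339 \left(\left(-1\right) \left(- \frac{1}{30}\right)\right) = \left(-3339\right) \frac{1}{30} = - \frac{1113}{10}$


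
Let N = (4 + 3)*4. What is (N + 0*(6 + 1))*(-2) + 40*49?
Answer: 1904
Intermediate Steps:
N = 28 (N = 7*4 = 28)
(N + 0*(6 + 1))*(-2) + 40*49 = (28 + 0*(6 + 1))*(-2) + 40*49 = (28 + 0*7)*(-2) + 1960 = (28 + 0)*(-2) + 1960 = 28*(-2) + 1960 = -56 + 1960 = 1904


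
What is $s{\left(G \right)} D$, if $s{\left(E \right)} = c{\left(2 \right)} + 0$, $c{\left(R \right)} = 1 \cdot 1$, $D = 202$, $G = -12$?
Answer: $202$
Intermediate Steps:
$c{\left(R \right)} = 1$
$s{\left(E \right)} = 1$ ($s{\left(E \right)} = 1 + 0 = 1$)
$s{\left(G \right)} D = 1 \cdot 202 = 202$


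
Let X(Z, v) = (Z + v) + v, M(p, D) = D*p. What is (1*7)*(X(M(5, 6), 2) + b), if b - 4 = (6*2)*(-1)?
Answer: 182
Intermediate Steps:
b = -8 (b = 4 + (6*2)*(-1) = 4 + 12*(-1) = 4 - 12 = -8)
X(Z, v) = Z + 2*v
(1*7)*(X(M(5, 6), 2) + b) = (1*7)*((6*5 + 2*2) - 8) = 7*((30 + 4) - 8) = 7*(34 - 8) = 7*26 = 182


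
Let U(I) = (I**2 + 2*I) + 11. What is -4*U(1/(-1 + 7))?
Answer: -409/9 ≈ -45.444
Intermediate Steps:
U(I) = 11 + I**2 + 2*I
-4*U(1/(-1 + 7)) = -4*(11 + (1/(-1 + 7))**2 + 2/(-1 + 7)) = -4*(11 + (1/6)**2 + 2/6) = -4*(11 + (1/6)**2 + 2*(1/6)) = -4*(11 + 1/36 + 1/3) = -4*409/36 = -409/9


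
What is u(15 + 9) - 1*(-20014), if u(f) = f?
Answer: 20038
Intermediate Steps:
u(15 + 9) - 1*(-20014) = (15 + 9) - 1*(-20014) = 24 + 20014 = 20038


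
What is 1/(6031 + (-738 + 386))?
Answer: 1/5679 ≈ 0.00017609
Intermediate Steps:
1/(6031 + (-738 + 386)) = 1/(6031 - 352) = 1/5679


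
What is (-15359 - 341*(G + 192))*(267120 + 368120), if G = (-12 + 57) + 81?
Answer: -78640806280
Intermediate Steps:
G = 126 (G = 45 + 81 = 126)
(-15359 - 341*(G + 192))*(267120 + 368120) = (-15359 - 341*(126 + 192))*(267120 + 368120) = (-15359 - 341*318)*635240 = (-15359 - 108438)*635240 = -123797*635240 = -78640806280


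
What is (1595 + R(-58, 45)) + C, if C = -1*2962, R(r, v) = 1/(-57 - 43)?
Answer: -136701/100 ≈ -1367.0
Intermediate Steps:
R(r, v) = -1/100 (R(r, v) = 1/(-100) = -1/100)
C = -2962
(1595 + R(-58, 45)) + C = (1595 - 1/100) - 2962 = 159499/100 - 2962 = -136701/100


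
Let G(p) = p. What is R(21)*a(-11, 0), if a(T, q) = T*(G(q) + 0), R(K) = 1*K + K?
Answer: 0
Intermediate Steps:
R(K) = 2*K (R(K) = K + K = 2*K)
a(T, q) = T*q (a(T, q) = T*(q + 0) = T*q)
R(21)*a(-11, 0) = (2*21)*(-11*0) = 42*0 = 0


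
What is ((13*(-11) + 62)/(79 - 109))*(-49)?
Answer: -1323/10 ≈ -132.30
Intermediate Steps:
((13*(-11) + 62)/(79 - 109))*(-49) = ((-143 + 62)/(-30))*(-49) = -81*(-1/30)*(-49) = (27/10)*(-49) = -1323/10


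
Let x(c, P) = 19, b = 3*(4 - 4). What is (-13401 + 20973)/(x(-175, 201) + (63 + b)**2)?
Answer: 1893/997 ≈ 1.8987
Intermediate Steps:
b = 0 (b = 3*0 = 0)
(-13401 + 20973)/(x(-175, 201) + (63 + b)**2) = (-13401 + 20973)/(19 + (63 + 0)**2) = 7572/(19 + 63**2) = 7572/(19 + 3969) = 7572/3988 = 7572*(1/3988) = 1893/997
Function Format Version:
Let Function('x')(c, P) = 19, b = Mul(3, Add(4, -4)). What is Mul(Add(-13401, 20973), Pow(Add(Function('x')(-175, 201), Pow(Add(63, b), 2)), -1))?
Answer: Rational(1893, 997) ≈ 1.8987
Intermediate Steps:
b = 0 (b = Mul(3, 0) = 0)
Mul(Add(-13401, 20973), Pow(Add(Function('x')(-175, 201), Pow(Add(63, b), 2)), -1)) = Mul(Add(-13401, 20973), Pow(Add(19, Pow(Add(63, 0), 2)), -1)) = Mul(7572, Pow(Add(19, Pow(63, 2)), -1)) = Mul(7572, Pow(Add(19, 3969), -1)) = Mul(7572, Pow(3988, -1)) = Mul(7572, Rational(1, 3988)) = Rational(1893, 997)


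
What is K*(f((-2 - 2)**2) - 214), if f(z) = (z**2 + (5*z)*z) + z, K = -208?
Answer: -278304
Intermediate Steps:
f(z) = z + 6*z**2 (f(z) = (z**2 + 5*z**2) + z = 6*z**2 + z = z + 6*z**2)
K*(f((-2 - 2)**2) - 214) = -208*((-2 - 2)**2*(1 + 6*(-2 - 2)**2) - 214) = -208*((-4)**2*(1 + 6*(-4)**2) - 214) = -208*(16*(1 + 6*16) - 214) = -208*(16*(1 + 96) - 214) = -208*(16*97 - 214) = -208*(1552 - 214) = -208*1338 = -278304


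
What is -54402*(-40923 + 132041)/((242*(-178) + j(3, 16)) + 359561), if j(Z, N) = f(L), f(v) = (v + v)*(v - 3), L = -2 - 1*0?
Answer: -4957001436/316505 ≈ -15662.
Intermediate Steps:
L = -2 (L = -2 + 0 = -2)
f(v) = 2*v*(-3 + v) (f(v) = (2*v)*(-3 + v) = 2*v*(-3 + v))
j(Z, N) = 20 (j(Z, N) = 2*(-2)*(-3 - 2) = 2*(-2)*(-5) = 20)
-54402*(-40923 + 132041)/((242*(-178) + j(3, 16)) + 359561) = -54402*(-40923 + 132041)/((242*(-178) + 20) + 359561) = -54402*91118/((-43076 + 20) + 359561) = -54402*91118/(-43056 + 359561) = -54402/(316505*(1/91118)) = -54402/316505/91118 = -54402*91118/316505 = -4957001436/316505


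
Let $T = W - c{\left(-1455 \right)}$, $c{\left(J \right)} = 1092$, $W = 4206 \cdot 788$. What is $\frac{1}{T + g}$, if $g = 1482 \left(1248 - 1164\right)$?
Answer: $\frac{1}{3437724} \approx 2.9089 \cdot 10^{-7}$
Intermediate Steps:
$W = 3314328$
$g = 124488$ ($g = 1482 \cdot 84 = 124488$)
$T = 3313236$ ($T = 3314328 - 1092 = 3313236$)
$\frac{1}{T + g} = \frac{1}{3313236 + 124488} = \frac{1}{3437724}$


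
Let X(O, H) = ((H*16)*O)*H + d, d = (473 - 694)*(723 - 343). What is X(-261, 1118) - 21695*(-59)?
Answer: -5218486599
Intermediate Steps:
d = -83980 (d = -221*380 = -83980)
X(O, H) = -83980 + 16*O*H**2 (X(O, H) = ((H*16)*O)*H - 83980 = ((16*H)*O)*H - 83980 = (16*H*O)*H - 83980 = 16*O*H**2 - 83980 = -83980 + 16*O*H**2)
X(-261, 1118) - 21695*(-59) = (-83980 + 16*(-261)*1118**2) - 21695*(-59) = (-83980 + 16*(-261)*1249924) + 1280005 = (-83980 - 5219682624) + 1280005 = -5219766604 + 1280005 = -5218486599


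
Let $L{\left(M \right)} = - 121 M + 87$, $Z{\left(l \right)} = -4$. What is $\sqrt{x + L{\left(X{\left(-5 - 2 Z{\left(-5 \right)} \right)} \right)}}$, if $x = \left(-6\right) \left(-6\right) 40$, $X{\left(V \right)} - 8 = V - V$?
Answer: $\sqrt{559} \approx 23.643$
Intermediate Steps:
$X{\left(V \right)} = 8$ ($X{\left(V \right)} = 8 + \left(V - V\right) = 8 + 0 = 8$)
$x = 1440$ ($x = 36 \cdot 40 = 1440$)
$L{\left(M \right)} = 87 - 121 M$
$\sqrt{x + L{\left(X{\left(-5 - 2 Z{\left(-5 \right)} \right)} \right)}} = \sqrt{1440 + \left(87 - 968\right)} = \sqrt{1440 - 881} = \sqrt{559}$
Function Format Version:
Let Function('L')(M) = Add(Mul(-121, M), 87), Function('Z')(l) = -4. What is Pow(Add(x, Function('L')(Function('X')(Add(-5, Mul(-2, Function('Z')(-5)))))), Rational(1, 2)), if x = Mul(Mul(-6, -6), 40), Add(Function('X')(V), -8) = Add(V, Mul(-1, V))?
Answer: Pow(559, Rational(1, 2)) ≈ 23.643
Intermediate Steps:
Function('X')(V) = 8 (Function('X')(V) = Add(8, Add(V, Mul(-1, V))) = Add(8, 0) = 8)
x = 1440 (x = Mul(36, 40) = 1440)
Function('L')(M) = Add(87, Mul(-121, M))
Pow(Add(x, Function('L')(Function('X')(Add(-5, Mul(-2, Function('Z')(-5)))))), Rational(1, 2)) = Pow(Add(1440, Add(87, Mul(-121, 8))), Rational(1, 2)) = Pow(Add(1440, Add(87, -968)), Rational(1, 2)) = Pow(Add(1440, -881), Rational(1, 2)) = Pow(559, Rational(1, 2))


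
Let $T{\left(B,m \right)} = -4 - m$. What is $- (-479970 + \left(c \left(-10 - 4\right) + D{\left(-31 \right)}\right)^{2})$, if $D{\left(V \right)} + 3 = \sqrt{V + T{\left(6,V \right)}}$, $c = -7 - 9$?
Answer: $431133 - 884 i \approx 4.3113 \cdot 10^{5} - 884.0 i$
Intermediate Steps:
$c = -16$ ($c = -7 - 9 = -16$)
$D{\left(V \right)} = -3 + 2 i$ ($D{\left(V \right)} = -3 + \sqrt{V - \left(4 + V\right)} = -3 + \sqrt{-4} = -3 + 2 i$)
$- (-479970 + \left(c \left(-10 - 4\right) + D{\left(-31 \right)}\right)^{2}) = - (-479970 + \left(- 16 \left(-10 - 4\right) - \left(3 - 2 i\right)\right)^{2}) = - (-479970 + \left(\left(-16\right) \left(-14\right) - \left(3 - 2 i\right)\right)^{2}) = - (-479970 + \left(224 - \left(3 - 2 i\right)\right)^{2}) = - (-479970 + \left(221 + 2 i\right)^{2}) = 479970 - \left(221 + 2 i\right)^{2}$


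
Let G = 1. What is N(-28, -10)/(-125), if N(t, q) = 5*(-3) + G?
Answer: 14/125 ≈ 0.11200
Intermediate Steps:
N(t, q) = -14 (N(t, q) = 5*(-3) + 1 = -15 + 1 = -14)
N(-28, -10)/(-125) = -14/(-125) = -14*(-1/125) = 14/125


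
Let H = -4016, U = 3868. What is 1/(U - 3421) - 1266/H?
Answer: 284959/897576 ≈ 0.31748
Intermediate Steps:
1/(U - 3421) - 1266/H = 1/(3868 - 3421) - 1266/(-4016) = 1/447 - 1266*(-1/4016) = 1/447 + 633/2008 = 284959/897576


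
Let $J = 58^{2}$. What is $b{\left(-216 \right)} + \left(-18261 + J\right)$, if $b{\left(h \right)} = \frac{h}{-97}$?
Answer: $- \frac{1444793}{97} \approx -14895.0$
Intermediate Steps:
$b{\left(h \right)} = - \frac{h}{97}$ ($b{\left(h \right)} = h \left(- \frac{1}{97}\right) = - \frac{h}{97}$)
$J = 3364$
$b{\left(-216 \right)} + \left(-18261 + J\right) = \left(- \frac{1}{97}\right) \left(-216\right) + \left(-18261 + 3364\right) = \frac{216}{97} - 14897 = - \frac{1444793}{97}$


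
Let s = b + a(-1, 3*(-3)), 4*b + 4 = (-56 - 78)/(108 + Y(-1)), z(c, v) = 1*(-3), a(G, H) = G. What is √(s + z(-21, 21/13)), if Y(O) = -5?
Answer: I*√225982/206 ≈ 2.3076*I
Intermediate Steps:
z(c, v) = -3
b = -273/206 (b = -1 + ((-56 - 78)/(108 - 5))/4 = -1 + (-134/103)/4 = -1 + (-134*1/103)/4 = -1 + (¼)*(-134/103) = -1 - 67/206 = -273/206 ≈ -1.3252)
s = -479/206 (s = -273/206 - 1 = -479/206 ≈ -2.3252)
√(s + z(-21, 21/13)) = √(-479/206 - 3) = √(-1097/206) = I*√225982/206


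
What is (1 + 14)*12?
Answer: 180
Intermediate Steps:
(1 + 14)*12 = 15*12 = 180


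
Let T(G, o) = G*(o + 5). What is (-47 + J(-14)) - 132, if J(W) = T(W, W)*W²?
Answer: 24517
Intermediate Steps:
T(G, o) = G*(5 + o)
J(W) = W³*(5 + W) (J(W) = (W*(5 + W))*W² = W³*(5 + W))
(-47 + J(-14)) - 132 = (-47 + (-14)³*(5 - 14)) - 132 = (-47 - 2744*(-9)) - 132 = (-47 + 24696) - 132 = 24649 - 132 = 24517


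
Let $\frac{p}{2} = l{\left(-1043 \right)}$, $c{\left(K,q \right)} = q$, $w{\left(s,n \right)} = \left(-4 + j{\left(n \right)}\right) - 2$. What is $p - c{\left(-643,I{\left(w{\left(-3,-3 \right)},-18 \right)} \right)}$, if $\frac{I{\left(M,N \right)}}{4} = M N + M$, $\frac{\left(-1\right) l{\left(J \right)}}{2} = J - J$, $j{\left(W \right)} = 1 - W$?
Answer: $-136$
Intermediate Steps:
$w{\left(s,n \right)} = -5 - n$ ($w{\left(s,n \right)} = \left(-4 - \left(-1 + n\right)\right) - 2 = \left(-3 - n\right) - 2 = -5 - n$)
$l{\left(J \right)} = 0$ ($l{\left(J \right)} = - 2 \left(J - J\right) = \left(-2\right) 0 = 0$)
$I{\left(M,N \right)} = 4 M + 4 M N$ ($I{\left(M,N \right)} = 4 \left(M N + M\right) = 4 \left(M + M N\right) = 4 M + 4 M N$)
$p = 0$ ($p = 2 \cdot 0 = 0$)
$p - c{\left(-643,I{\left(w{\left(-3,-3 \right)},-18 \right)} \right)} = 0 - 4 \left(-5 - -3\right) \left(1 - 18\right) = 0 - 4 \left(-5 + 3\right) \left(-17\right) = 0 - 4 \left(-2\right) \left(-17\right) = 0 - 136 = -136$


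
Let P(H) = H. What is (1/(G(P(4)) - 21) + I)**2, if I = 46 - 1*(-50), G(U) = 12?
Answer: 744769/81 ≈ 9194.7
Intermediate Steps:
I = 96 (I = 46 + 50 = 96)
(1/(G(P(4)) - 21) + I)**2 = (1/(12 - 21) + 96)**2 = (1/(-9) + 96)**2 = (-1/9 + 96)**2 = (863/9)**2 = 744769/81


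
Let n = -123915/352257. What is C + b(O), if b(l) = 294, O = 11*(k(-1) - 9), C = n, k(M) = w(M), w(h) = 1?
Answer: 34479881/117419 ≈ 293.65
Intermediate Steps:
n = -41305/117419 (n = -123915*1/352257 = -41305/117419 ≈ -0.35177)
k(M) = 1
C = -41305/117419 ≈ -0.35177
O = -88 (O = 11*(1 - 9) = 11*(-8) = -88)
C + b(O) = -41305/117419 + 294 = 34479881/117419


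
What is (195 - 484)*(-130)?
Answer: 37570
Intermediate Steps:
(195 - 484)*(-130) = -289*(-130) = 37570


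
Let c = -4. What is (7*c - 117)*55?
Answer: -7975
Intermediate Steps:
(7*c - 117)*55 = (7*(-4) - 117)*55 = (-28 - 117)*55 = -145*55 = -7975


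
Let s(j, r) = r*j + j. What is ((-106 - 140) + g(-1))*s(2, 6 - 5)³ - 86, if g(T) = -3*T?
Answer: -15638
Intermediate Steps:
s(j, r) = j + j*r (s(j, r) = j*r + j = j + j*r)
((-106 - 140) + g(-1))*s(2, 6 - 5)³ - 86 = ((-106 - 140) - 3*(-1))*(2*(1 + (6 - 5)))³ - 86 = (-246 + 3)*(2*(1 + 1))³ - 86 = -243*(2*2)³ - 86 = -243*4³ - 86 = -243*64 - 86 = -15552 - 86 = -15638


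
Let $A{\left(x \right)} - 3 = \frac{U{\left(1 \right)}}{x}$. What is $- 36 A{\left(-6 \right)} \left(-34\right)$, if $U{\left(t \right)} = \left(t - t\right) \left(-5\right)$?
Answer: $3672$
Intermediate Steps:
$U{\left(t \right)} = 0$ ($U{\left(t \right)} = 0 \left(-5\right) = 0$)
$A{\left(x \right)} = 3$ ($A{\left(x \right)} = 3 + \frac{0}{x} = 3 + 0 = 3$)
$- 36 A{\left(-6 \right)} \left(-34\right) = \left(-36\right) 3 \left(-34\right) = \left(-108\right) \left(-34\right) = 3672$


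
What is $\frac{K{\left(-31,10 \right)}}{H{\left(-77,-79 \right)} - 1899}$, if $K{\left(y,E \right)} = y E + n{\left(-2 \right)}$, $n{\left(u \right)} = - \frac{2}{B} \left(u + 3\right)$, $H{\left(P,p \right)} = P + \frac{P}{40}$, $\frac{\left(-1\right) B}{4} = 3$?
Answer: $\frac{37180}{237351} \approx 0.15665$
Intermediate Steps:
$B = -12$ ($B = \left(-4\right) 3 = -12$)
$H{\left(P,p \right)} = \frac{41 P}{40}$ ($H{\left(P,p \right)} = P + P \frac{1}{40} = P + \frac{P}{40} = \frac{41 P}{40}$)
$n{\left(u \right)} = \frac{1}{2} + \frac{u}{6}$ ($n{\left(u \right)} = - \frac{2}{-12} \left(u + 3\right) = \left(-2\right) \left(- \frac{1}{12}\right) \left(3 + u\right) = \frac{3 + u}{6} = \frac{1}{2} + \frac{u}{6}$)
$K{\left(y,E \right)} = \frac{1}{6} + E y$ ($K{\left(y,E \right)} = y E + \left(\frac{1}{2} + \frac{1}{6} \left(-2\right)\right) = E y + \left(\frac{1}{2} - \frac{1}{3}\right) = E y + \frac{1}{6} = \frac{1}{6} + E y$)
$\frac{K{\left(-31,10 \right)}}{H{\left(-77,-79 \right)} - 1899} = \frac{\frac{1}{6} + 10 \left(-31\right)}{\frac{41}{40} \left(-77\right) - 1899} = \frac{\frac{1}{6} - 310}{- \frac{3157}{40} - 1899} = \frac{1}{- \frac{79117}{40}} \left(- \frac{1859}{6}\right) = \left(- \frac{40}{79117}\right) \left(- \frac{1859}{6}\right) = \frac{37180}{237351}$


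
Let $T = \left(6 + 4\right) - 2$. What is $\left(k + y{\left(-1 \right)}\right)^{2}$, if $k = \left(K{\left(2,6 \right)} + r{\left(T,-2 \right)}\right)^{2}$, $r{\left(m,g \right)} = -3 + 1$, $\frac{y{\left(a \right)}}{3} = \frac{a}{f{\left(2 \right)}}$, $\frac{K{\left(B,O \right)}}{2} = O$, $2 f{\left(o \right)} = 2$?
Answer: $9409$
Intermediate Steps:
$f{\left(o \right)} = 1$ ($f{\left(o \right)} = \frac{1}{2} \cdot 2 = 1$)
$K{\left(B,O \right)} = 2 O$
$T = 8$ ($T = 10 - 2 = 8$)
$y{\left(a \right)} = 3 a$ ($y{\left(a \right)} = 3 \frac{a}{1} = 3 a 1 = 3 a$)
$r{\left(m,g \right)} = -2$
$k = 100$ ($k = \left(2 \cdot 6 - 2\right)^{2} = \left(12 - 2\right)^{2} = 10^{2} = 100$)
$\left(k + y{\left(-1 \right)}\right)^{2} = \left(100 + 3 \left(-1\right)\right)^{2} = \left(100 - 3\right)^{2} = 97^{2} = 9409$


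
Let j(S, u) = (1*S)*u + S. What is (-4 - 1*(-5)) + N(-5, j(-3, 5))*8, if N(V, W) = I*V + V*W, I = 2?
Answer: 641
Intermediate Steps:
j(S, u) = S + S*u (j(S, u) = S*u + S = S + S*u)
N(V, W) = 2*V + V*W
(-4 - 1*(-5)) + N(-5, j(-3, 5))*8 = (-4 - 1*(-5)) - 5*(2 - 3*(1 + 5))*8 = (-4 + 5) - 5*(2 - 3*6)*8 = 1 - 5*(2 - 18)*8 = 1 - 5*(-16)*8 = 1 + 80*8 = 1 + 640 = 641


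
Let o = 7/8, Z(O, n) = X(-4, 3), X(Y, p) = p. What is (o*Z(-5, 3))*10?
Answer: 105/4 ≈ 26.250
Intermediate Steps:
Z(O, n) = 3
o = 7/8 (o = 7*(⅛) = 7/8 ≈ 0.87500)
(o*Z(-5, 3))*10 = ((7/8)*3)*10 = (21/8)*10 = 105/4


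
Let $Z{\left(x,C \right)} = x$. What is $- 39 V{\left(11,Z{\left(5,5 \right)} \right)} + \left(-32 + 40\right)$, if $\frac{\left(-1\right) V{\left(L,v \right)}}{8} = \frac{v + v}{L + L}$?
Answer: $\frac{1648}{11} \approx 149.82$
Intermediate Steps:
$V{\left(L,v \right)} = - \frac{8 v}{L}$ ($V{\left(L,v \right)} = - 8 \frac{v + v}{L + L} = - 8 \frac{2 v}{2 L} = - 8 \cdot 2 v \frac{1}{2 L} = - 8 \frac{v}{L} = - \frac{8 v}{L}$)
$- 39 V{\left(11,Z{\left(5,5 \right)} \right)} + \left(-32 + 40\right) = - 39 \left(\left(-8\right) 5 \cdot \frac{1}{11}\right) + \left(-32 + 40\right) = - 39 \left(\left(-8\right) 5 \cdot \frac{1}{11}\right) + 8 = \left(-39\right) \left(- \frac{40}{11}\right) + 8 = \frac{1560}{11} + 8 = \frac{1648}{11}$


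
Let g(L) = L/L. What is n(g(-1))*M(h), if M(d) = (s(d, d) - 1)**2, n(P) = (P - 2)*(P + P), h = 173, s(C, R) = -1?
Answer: -8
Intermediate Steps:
g(L) = 1
n(P) = 2*P*(-2 + P) (n(P) = (-2 + P)*(2*P) = 2*P*(-2 + P))
M(d) = 4 (M(d) = (-1 - 1)**2 = (-2)**2 = 4)
n(g(-1))*M(h) = (2*1*(-2 + 1))*4 = (2*1*(-1))*4 = -2*4 = -8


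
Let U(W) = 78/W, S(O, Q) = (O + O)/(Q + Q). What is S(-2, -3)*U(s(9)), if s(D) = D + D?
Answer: 26/9 ≈ 2.8889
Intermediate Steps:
s(D) = 2*D
S(O, Q) = O/Q (S(O, Q) = (2*O)/((2*Q)) = (2*O)*(1/(2*Q)) = O/Q)
S(-2, -3)*U(s(9)) = (-2/(-3))*(78/((2*9))) = (-2*(-⅓))*(78/18) = 2*(78*(1/18))/3 = (⅔)*(13/3) = 26/9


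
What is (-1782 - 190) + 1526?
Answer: -446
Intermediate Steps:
(-1782 - 190) + 1526 = -1972 + 1526 = -446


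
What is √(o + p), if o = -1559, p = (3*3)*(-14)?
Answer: I*√1685 ≈ 41.049*I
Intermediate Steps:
p = -126 (p = 9*(-14) = -126)
√(o + p) = √(-1559 - 126) = √(-1685) = I*√1685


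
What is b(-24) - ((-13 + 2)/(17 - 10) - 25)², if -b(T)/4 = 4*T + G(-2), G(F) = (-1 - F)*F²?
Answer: -16564/49 ≈ -338.04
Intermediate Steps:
G(F) = F²*(-1 - F)
b(T) = -16 - 16*T (b(T) = -4*(4*T + (-2)²*(-1 - 1*(-2))) = -4*(4*T + 4*(-1 + 2)) = -4*(4*T + 4*1) = -4*(4*T + 4) = -4*(4 + 4*T) = -16 - 16*T)
b(-24) - ((-13 + 2)/(17 - 10) - 25)² = (-16 - 16*(-24)) - ((-13 + 2)/(17 - 10) - 25)² = (-16 + 384) - (-11/7 - 25)² = 368 - (-11*⅐ - 25)² = 368 - (-11/7 - 25)² = 368 - (-186/7)² = 368 - 1*34596/49 = 368 - 34596/49 = -16564/49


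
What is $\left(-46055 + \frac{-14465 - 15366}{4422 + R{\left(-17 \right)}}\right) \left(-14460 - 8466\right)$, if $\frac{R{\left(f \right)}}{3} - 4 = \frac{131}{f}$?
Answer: $\frac{26395019429884}{24995} \approx 1.056 \cdot 10^{9}$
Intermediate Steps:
$R{\left(f \right)} = 12 + \frac{393}{f}$ ($R{\left(f \right)} = 12 + 3 \frac{131}{f} = 12 + \frac{393}{f}$)
$\left(-46055 + \frac{-14465 - 15366}{4422 + R{\left(-17 \right)}}\right) \left(-14460 - 8466\right) = \left(-46055 + \frac{-14465 - 15366}{4422 + \left(12 + \frac{393}{-17}\right)}\right) \left(-14460 - 8466\right) = \left(-46055 - \frac{29831}{4422 + \left(12 + 393 \left(- \frac{1}{17}\right)\right)}\right) \left(-22926\right) = \left(-46055 - \frac{29831}{4422 + \left(12 - \frac{393}{17}\right)}\right) \left(-22926\right) = \left(-46055 - \frac{29831}{4422 - \frac{189}{17}}\right) \left(-22926\right) = \left(-46055 - \frac{29831}{\frac{74985}{17}}\right) \left(-22926\right) = \left(-46055 - \frac{507127}{74985}\right) \left(-22926\right) = \left(- \frac{3453941302}{74985}\right) \left(-22926\right) = \frac{26395019429884}{24995}$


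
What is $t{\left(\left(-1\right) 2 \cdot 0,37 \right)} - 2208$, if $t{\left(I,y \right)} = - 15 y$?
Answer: $-2763$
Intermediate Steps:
$t{\left(\left(-1\right) 2 \cdot 0,37 \right)} - 2208 = \left(-15\right) 37 - 2208 = -555 - 2208 = -2763$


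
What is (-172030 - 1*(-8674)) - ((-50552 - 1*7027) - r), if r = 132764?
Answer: 26987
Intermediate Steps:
(-172030 - 1*(-8674)) - ((-50552 - 1*7027) - r) = (-172030 - 1*(-8674)) - ((-50552 - 1*7027) - 1*132764) = (-172030 + 8674) - ((-50552 - 7027) - 132764) = -163356 - (-57579 - 132764) = -163356 - 1*(-190343) = -163356 + 190343 = 26987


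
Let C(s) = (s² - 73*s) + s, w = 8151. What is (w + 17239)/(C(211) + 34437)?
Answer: 12695/31883 ≈ 0.39817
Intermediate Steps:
C(s) = s² - 72*s
(w + 17239)/(C(211) + 34437) = (8151 + 17239)/(211*(-72 + 211) + 34437) = 25390/(211*139 + 34437) = 25390/(29329 + 34437) = 25390/63766 = 25390*(1/63766) = 12695/31883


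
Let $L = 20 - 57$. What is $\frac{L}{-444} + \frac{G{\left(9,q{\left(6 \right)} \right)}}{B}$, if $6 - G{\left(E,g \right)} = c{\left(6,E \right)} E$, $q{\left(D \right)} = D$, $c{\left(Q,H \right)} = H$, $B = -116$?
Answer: $\frac{127}{174} \approx 0.72989$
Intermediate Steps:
$L = -37$ ($L = 20 - 57 = -37$)
$G{\left(E,g \right)} = 6 - E^{2}$ ($G{\left(E,g \right)} = 6 - E E = 6 - E^{2}$)
$\frac{L}{-444} + \frac{G{\left(9,q{\left(6 \right)} \right)}}{B} = - \frac{37}{-444} + \frac{6 - 9^{2}}{-116} = \left(-37\right) \left(- \frac{1}{444}\right) + \left(6 - 81\right) \left(- \frac{1}{116}\right) = \frac{1}{12} + \left(6 - 81\right) \left(- \frac{1}{116}\right) = \frac{1}{12} - - \frac{75}{116} = \frac{1}{12} + \frac{75}{116} = \frac{127}{174}$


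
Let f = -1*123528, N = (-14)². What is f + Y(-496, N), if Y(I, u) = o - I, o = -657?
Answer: -123689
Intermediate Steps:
N = 196
Y(I, u) = -657 - I
f = -123528
f + Y(-496, N) = -123528 + (-657 - 1*(-496)) = -123528 + (-657 + 496) = -123528 - 161 = -123689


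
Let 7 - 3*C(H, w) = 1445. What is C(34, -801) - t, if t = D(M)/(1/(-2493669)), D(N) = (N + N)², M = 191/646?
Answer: 272764591265/312987 ≈ 8.7149e+5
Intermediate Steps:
C(H, w) = -1438/3 (C(H, w) = 7/3 - ⅓*1445 = 7/3 - 1445/3 = -1438/3)
M = 191/646 (M = 191*(1/646) = 191/646 ≈ 0.29567)
D(N) = 4*N² (D(N) = (2*N)² = 4*N²)
t = -90971538789/104329 (t = (4*(191/646)²)/(1/(-2493669)) = (4*(36481/417316))/(-1/2493669) = (36481/104329)*(-2493669) = -90971538789/104329 ≈ -8.7197e+5)
C(34, -801) - t = -1438/3 - 1*(-90971538789/104329) = -1438/3 + 90971538789/104329 = 272764591265/312987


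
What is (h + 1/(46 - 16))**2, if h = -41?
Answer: 1510441/900 ≈ 1678.3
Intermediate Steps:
(h + 1/(46 - 16))**2 = (-41 + 1/(46 - 16))**2 = (-41 + 1/30)**2 = (-1229/30)**2 = 1510441/900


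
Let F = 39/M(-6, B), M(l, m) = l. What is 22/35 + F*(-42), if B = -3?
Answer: 9577/35 ≈ 273.63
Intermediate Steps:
F = -13/2 (F = 39/(-6) = 39*(-⅙) = -13/2 ≈ -6.5000)
22/35 + F*(-42) = 22/35 - 13/2*(-42) = 22*(1/35) + 273 = 22/35 + 273 = 9577/35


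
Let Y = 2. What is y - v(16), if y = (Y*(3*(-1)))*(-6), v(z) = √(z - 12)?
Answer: 34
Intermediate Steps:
v(z) = √(-12 + z)
y = 36 (y = (2*(3*(-1)))*(-6) = (2*(-3))*(-6) = -6*(-6) = 36)
y - v(16) = 36 - √(-12 + 16) = 36 - √4 = 36 - 1*2 = 36 - 2 = 34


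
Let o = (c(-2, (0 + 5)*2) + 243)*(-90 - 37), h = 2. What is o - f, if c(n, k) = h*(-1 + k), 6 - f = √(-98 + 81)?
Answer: -33153 + I*√17 ≈ -33153.0 + 4.1231*I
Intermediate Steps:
f = 6 - I*√17 (f = 6 - √(-98 + 81) = 6 - √(-17) = 6 - I*√17 ≈ 6.0 - 4.1231*I)
c(n, k) = -2 + 2*k (c(n, k) = 2*(-1 + k) = -2 + 2*k)
o = -33147 (o = ((-2 + 2*((0 + 5)*2)) + 243)*(-90 - 37) = ((-2 + 2*(5*2)) + 243)*(-127) = ((-2 + 2*10) + 243)*(-127) = ((-2 + 20) + 243)*(-127) = (18 + 243)*(-127) = 261*(-127) = -33147)
o - f = -33147 - (6 - I*√17) = -33147 + (-6 + I*√17) = -33153 + I*√17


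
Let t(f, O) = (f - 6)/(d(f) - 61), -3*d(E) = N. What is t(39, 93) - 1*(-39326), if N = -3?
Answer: 786509/20 ≈ 39325.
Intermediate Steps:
d(E) = 1 (d(E) = -1/3*(-3) = 1)
t(f, O) = 1/10 - f/60 (t(f, O) = (f - 6)/(1 - 61) = (-6 + f)/(-60) = (-6 + f)*(-1/60) = 1/10 - f/60)
t(39, 93) - 1*(-39326) = (1/10 - 1/60*39) - 1*(-39326) = (1/10 - 13/20) + 39326 = -11/20 + 39326 = 786509/20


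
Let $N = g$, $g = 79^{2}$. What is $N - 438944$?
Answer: $-432703$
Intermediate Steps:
$g = 6241$
$N = 6241$
$N - 438944 = 6241 - 438944 = -432703$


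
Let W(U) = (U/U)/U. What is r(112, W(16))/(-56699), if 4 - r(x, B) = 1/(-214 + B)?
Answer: -13708/194080677 ≈ -7.0630e-5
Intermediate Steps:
W(U) = 1/U
r(x, B) = 4 - 1/(-214 + B)
r(112, W(16))/(-56699) = ((-857 + 4/16)/(-214 + 1/16))/(-56699) = ((-857 + 4*(1/16))/(-214 + 1/16))*(-1/56699) = ((-857 + ¼)/(-3423/16))*(-1/56699) = -16/3423*(-3427/4)*(-1/56699) = (13708/3423)*(-1/56699) = -13708/194080677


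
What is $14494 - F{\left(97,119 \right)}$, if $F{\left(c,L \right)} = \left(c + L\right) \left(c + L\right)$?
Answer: $-32162$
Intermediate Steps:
$F{\left(c,L \right)} = \left(L + c\right)^{2}$ ($F{\left(c,L \right)} = \left(L + c\right) \left(L + c\right) = \left(L + c\right)^{2}$)
$14494 - F{\left(97,119 \right)} = 14494 - \left(119 + 97\right)^{2} = 14494 - 216^{2} = 14494 - 46656 = -32162$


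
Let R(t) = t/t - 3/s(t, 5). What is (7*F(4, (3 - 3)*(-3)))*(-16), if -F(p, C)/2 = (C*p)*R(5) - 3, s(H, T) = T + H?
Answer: -672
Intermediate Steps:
s(H, T) = H + T
R(t) = 1 - 3/(5 + t) (R(t) = t/t - 3/(t + 5) = 1 - 3/(5 + t))
F(p, C) = 6 - 7*C*p/5 (F(p, C) = -2*((C*p)*((2 + 5)/(5 + 5)) - 3) = -2*((C*p)*(7/10) - 3) = -2*(7*C*p/10 - 3) = -2*(-3 + 7*C*p/10) = 6 - 7*C*p/5)
(7*F(4, (3 - 3)*(-3)))*(-16) = (7*(6 - 7/5*(3 - 3)*(-3)*4))*(-16) = (7*(6 - 7/5*0*(-3)*4))*(-16) = (7*(6 - 7/5*0*4))*(-16) = (7*(6 + 0))*(-16) = (7*6)*(-16) = 42*(-16) = -672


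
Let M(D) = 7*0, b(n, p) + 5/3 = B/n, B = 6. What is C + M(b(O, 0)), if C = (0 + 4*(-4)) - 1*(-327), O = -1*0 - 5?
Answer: 311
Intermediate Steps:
O = -5 (O = 0 - 5 = -5)
b(n, p) = -5/3 + 6/n
M(D) = 0
C = 311 (C = (0 - 16) + 327 = -16 + 327 = 311)
C + M(b(O, 0)) = 311 + 0 = 311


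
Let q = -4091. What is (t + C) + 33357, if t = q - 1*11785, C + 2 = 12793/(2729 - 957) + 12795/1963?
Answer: 60847368243/3478436 ≈ 17493.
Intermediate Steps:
C = 40828527/3478436 (C = -2 + (12793/(2729 - 957) + 12795/1963) = -2 + (12793/1772 + 12795*(1/1963)) = -2 + (12793*(1/1772) + 12795/1963) = -2 + (12793/1772 + 12795/1963) = -2 + 47785399/3478436 = 40828527/3478436 ≈ 11.738)
t = -15876 (t = -4091 - 1*11785 = -4091 - 11785 = -15876)
(t + C) + 33357 = (-15876 + 40828527/3478436) + 33357 = -55182821409/3478436 + 33357 = 60847368243/3478436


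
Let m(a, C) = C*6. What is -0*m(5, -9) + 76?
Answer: 76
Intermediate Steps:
m(a, C) = 6*C
-0*m(5, -9) + 76 = -0*6*(-9) + 76 = -0*(-54) + 76 = -309*0 + 76 = 0 + 76 = 76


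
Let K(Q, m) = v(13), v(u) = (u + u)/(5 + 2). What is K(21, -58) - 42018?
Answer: -294100/7 ≈ -42014.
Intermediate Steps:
v(u) = 2*u/7 (v(u) = (2*u)/7 = (2*u)*(⅐) = 2*u/7)
K(Q, m) = 26/7 (K(Q, m) = (2/7)*13 = 26/7)
K(21, -58) - 42018 = 26/7 - 42018 = -294100/7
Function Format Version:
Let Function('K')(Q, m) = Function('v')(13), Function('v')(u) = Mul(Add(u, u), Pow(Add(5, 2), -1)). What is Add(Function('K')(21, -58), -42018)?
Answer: Rational(-294100, 7) ≈ -42014.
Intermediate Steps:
Function('v')(u) = Mul(Rational(2, 7), u) (Function('v')(u) = Mul(Mul(2, u), Pow(7, -1)) = Mul(Mul(2, u), Rational(1, 7)) = Mul(Rational(2, 7), u))
Function('K')(Q, m) = Rational(26, 7) (Function('K')(Q, m) = Mul(Rational(2, 7), 13) = Rational(26, 7))
Add(Function('K')(21, -58), -42018) = Add(Rational(26, 7), -42018) = Rational(-294100, 7)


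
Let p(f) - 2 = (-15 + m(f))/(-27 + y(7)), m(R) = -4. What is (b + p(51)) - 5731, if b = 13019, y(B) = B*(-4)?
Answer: 400969/55 ≈ 7290.3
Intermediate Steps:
y(B) = -4*B
p(f) = 129/55 (p(f) = 2 + (-15 - 4)/(-27 - 4*7) = 2 - 19/(-27 - 28) = 2 - 19/(-55) = 2 - 19*(-1/55) = 2 + 19/55 = 129/55)
(b + p(51)) - 5731 = (13019 + 129/55) - 5731 = 716174/55 - 5731 = 400969/55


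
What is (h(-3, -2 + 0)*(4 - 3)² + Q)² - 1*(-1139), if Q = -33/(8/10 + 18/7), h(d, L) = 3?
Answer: 16501037/13924 ≈ 1185.1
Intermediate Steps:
Q = -1155/118 (Q = -33/(8*(⅒) + 18*(⅐)) = -33/(⅘ + 18/7) = -33/118/35 = -33*35/118 = -1155/118 ≈ -9.7881)
(h(-3, -2 + 0)*(4 - 3)² + Q)² - 1*(-1139) = (3*(4 - 3)² - 1155/118)² - 1*(-1139) = (3*1² - 1155/118)² + 1139 = (3*1 - 1155/118)² + 1139 = (3 - 1155/118)² + 1139 = (-801/118)² + 1139 = 641601/13924 + 1139 = 16501037/13924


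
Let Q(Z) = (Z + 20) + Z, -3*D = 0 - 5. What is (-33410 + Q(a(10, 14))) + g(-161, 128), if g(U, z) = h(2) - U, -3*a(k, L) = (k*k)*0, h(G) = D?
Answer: -99682/3 ≈ -33227.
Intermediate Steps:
D = 5/3 (D = -(0 - 5)/3 = -⅓*(-5) = 5/3 ≈ 1.6667)
h(G) = 5/3
a(k, L) = 0 (a(k, L) = -k*k*0/3 = -k²*0/3 = -⅓*0 = 0)
Q(Z) = 20 + 2*Z (Q(Z) = (20 + Z) + Z = 20 + 2*Z)
g(U, z) = 5/3 - U
(-33410 + Q(a(10, 14))) + g(-161, 128) = (-33410 + (20 + 2*0)) + (5/3 - 1*(-161)) = (-33410 + (20 + 0)) + (5/3 + 161) = (-33410 + 20) + 488/3 = -33390 + 488/3 = -99682/3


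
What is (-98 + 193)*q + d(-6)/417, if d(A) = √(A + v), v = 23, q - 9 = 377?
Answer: 36670 + √17/417 ≈ 36670.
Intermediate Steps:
q = 386 (q = 9 + 377 = 386)
d(A) = √(23 + A) (d(A) = √(A + 23) = √(23 + A))
(-98 + 193)*q + d(-6)/417 = (-98 + 193)*386 + √(23 - 6)/417 = 95*386 + √17*(1/417) = 36670 + √17/417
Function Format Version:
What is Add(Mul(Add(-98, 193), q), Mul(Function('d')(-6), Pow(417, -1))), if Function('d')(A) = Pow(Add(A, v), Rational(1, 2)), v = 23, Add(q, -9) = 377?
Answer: Add(36670, Mul(Rational(1, 417), Pow(17, Rational(1, 2)))) ≈ 36670.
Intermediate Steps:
q = 386 (q = Add(9, 377) = 386)
Function('d')(A) = Pow(Add(23, A), Rational(1, 2)) (Function('d')(A) = Pow(Add(A, 23), Rational(1, 2)) = Pow(Add(23, A), Rational(1, 2)))
Add(Mul(Add(-98, 193), q), Mul(Function('d')(-6), Pow(417, -1))) = Add(Mul(Add(-98, 193), 386), Mul(Pow(Add(23, -6), Rational(1, 2)), Pow(417, -1))) = Add(Mul(95, 386), Mul(Pow(17, Rational(1, 2)), Rational(1, 417))) = Add(36670, Mul(Rational(1, 417), Pow(17, Rational(1, 2))))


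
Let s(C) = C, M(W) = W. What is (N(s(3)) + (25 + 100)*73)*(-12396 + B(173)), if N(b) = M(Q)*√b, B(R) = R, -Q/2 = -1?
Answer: -111534875 - 24446*√3 ≈ -1.1158e+8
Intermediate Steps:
Q = 2 (Q = -2*(-1) = 2)
N(b) = 2*√b
(N(s(3)) + (25 + 100)*73)*(-12396 + B(173)) = (2*√3 + (25 + 100)*73)*(-12396 + 173) = (2*√3 + 125*73)*(-12223) = (2*√3 + 9125)*(-12223) = (9125 + 2*√3)*(-12223) = -111534875 - 24446*√3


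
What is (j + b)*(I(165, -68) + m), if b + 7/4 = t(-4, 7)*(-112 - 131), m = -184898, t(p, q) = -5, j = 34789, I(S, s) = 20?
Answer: -13312047951/2 ≈ -6.6560e+9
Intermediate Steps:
b = 4853/4 (b = -7/4 - 5*(-112 - 131) = -7/4 - 5*(-243) = -7/4 + 1215 = 4853/4 ≈ 1213.3)
(j + b)*(I(165, -68) + m) = (34789 + 4853/4)*(20 - 184898) = (144009/4)*(-184878) = -13312047951/2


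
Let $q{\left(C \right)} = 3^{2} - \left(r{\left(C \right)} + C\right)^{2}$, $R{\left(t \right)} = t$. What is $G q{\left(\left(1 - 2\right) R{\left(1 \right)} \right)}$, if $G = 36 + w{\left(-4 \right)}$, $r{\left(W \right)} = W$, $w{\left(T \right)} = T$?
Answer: $160$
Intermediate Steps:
$q{\left(C \right)} = 9 - 4 C^{2}$ ($q{\left(C \right)} = 3^{2} - \left(C + C\right)^{2} = 9 - \left(2 C\right)^{2} = 9 - 4 C^{2}$)
$G = 32$ ($G = 36 - 4 = 32$)
$G q{\left(\left(1 - 2\right) R{\left(1 \right)} \right)} = 32 \left(9 - 4 \left(\left(1 - 2\right) 1\right)^{2}\right) = 32 \left(9 - 4 \left(\left(-1\right) 1\right)^{2}\right) = 32 \left(9 - 4 \left(-1\right)^{2}\right) = 32 \left(9 - 4\right) = 32 \cdot 5 = 160$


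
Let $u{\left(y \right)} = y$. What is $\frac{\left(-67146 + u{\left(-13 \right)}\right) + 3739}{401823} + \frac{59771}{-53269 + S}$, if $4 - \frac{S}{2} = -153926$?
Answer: $\frac{2623733771}{34100173131} \approx 0.076942$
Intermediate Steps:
$S = 307860$ ($S = 8 - -307852 = 8 + 307852 = 307860$)
$\frac{\left(-67146 + u{\left(-13 \right)}\right) + 3739}{401823} + \frac{59771}{-53269 + S} = \frac{\left(-67146 - 13\right) + 3739}{401823} + \frac{59771}{-53269 + 307860} = \left(-67159 + 3739\right) \frac{1}{401823} + \frac{59771}{254591} = \left(-63420\right) \frac{1}{401823} + 59771 \cdot \frac{1}{254591} = - \frac{21140}{133941} + \frac{59771}{254591} = \frac{2623733771}{34100173131}$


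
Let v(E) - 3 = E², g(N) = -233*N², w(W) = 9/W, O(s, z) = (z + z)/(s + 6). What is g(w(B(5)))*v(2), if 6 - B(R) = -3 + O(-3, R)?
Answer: -1188999/289 ≈ -4114.2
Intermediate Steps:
O(s, z) = 2*z/(6 + s) (O(s, z) = (2*z)/(6 + s) = 2*z/(6 + s))
B(R) = 9 - 2*R/3 (B(R) = 6 - (-3 + 2*R/(6 - 3)) = 6 - (-3 + 2*R/3) = 6 + (3 - 2*R/3) = 9 - 2*R/3)
v(E) = 3 + E²
g(w(B(5)))*v(2) = (-233*81/(9 - ⅔*5)²)*(3 + 2²) = (-233*81/(9 - 10/3)²)*(3 + 4) = -233*(9/(17/3))²*7 = -233*(9*(3/17))²*7 = -233*(27/17)²*7 = -233*729/289*7 = -169857/289*7 = -1188999/289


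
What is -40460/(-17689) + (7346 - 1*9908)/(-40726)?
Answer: 17276461/7351043 ≈ 2.3502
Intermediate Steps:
-40460/(-17689) + (7346 - 1*9908)/(-40726) = -40460*(-1/17689) + (7346 - 9908)*(-1/40726) = 5780/2527 - 2562*(-1/40726) = 5780/2527 + 183/2909 = 17276461/7351043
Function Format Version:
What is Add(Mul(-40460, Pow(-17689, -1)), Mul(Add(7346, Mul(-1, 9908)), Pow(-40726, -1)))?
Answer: Rational(17276461, 7351043) ≈ 2.3502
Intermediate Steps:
Add(Mul(-40460, Pow(-17689, -1)), Mul(Add(7346, Mul(-1, 9908)), Pow(-40726, -1))) = Add(Mul(-40460, Rational(-1, 17689)), Mul(Add(7346, -9908), Rational(-1, 40726))) = Add(Rational(5780, 2527), Mul(-2562, Rational(-1, 40726))) = Add(Rational(5780, 2527), Rational(183, 2909)) = Rational(17276461, 7351043)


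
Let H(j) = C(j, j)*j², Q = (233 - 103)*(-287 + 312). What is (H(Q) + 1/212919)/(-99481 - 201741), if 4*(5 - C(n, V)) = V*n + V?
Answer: 5940467945812968749/64135887018 ≈ 9.2623e+7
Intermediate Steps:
C(n, V) = 5 - V/4 - V*n/4 (C(n, V) = 5 - (V*n + V)/4 = 5 - (V + V*n)/4 = 5 + (-V/4 - V*n/4) = 5 - V/4 - V*n/4)
Q = 3250 (Q = 130*25 = 3250)
H(j) = j²*(5 - j/4 - j²/4) (H(j) = (5 - j/4 - j*j/4)*j² = (5 - j/4 - j²/4)*j² = j²*(5 - j/4 - j²/4))
(H(Q) + 1/212919)/(-99481 - 201741) = ((¼)*3250²*(20 - 1*3250 - 1*3250²) + 1/212919)/(-99481 - 201741) = ((¼)*10562500*(20 - 3250 - 1*10562500) + 1/212919)/(-301222) = ((¼)*10562500*(20 - 3250 - 10562500) + 1/212919)*(-1/301222) = ((¼)*10562500*(-10565730) + 1/212919)*(-1/301222) = (-27900130781250 + 1/212919)*(-1/301222) = -5940467945812968749/212919*(-1/301222) = 5940467945812968749/64135887018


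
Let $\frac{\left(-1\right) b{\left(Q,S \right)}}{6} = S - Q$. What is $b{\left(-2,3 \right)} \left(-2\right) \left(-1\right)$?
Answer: $-60$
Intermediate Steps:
$b{\left(Q,S \right)} = - 6 S + 6 Q$ ($b{\left(Q,S \right)} = - 6 \left(S - Q\right) = - 6 S + 6 Q$)
$b{\left(-2,3 \right)} \left(-2\right) \left(-1\right) = \left(\left(-6\right) 3 + 6 \left(-2\right)\right) \left(-2\right) \left(-1\right) = \left(-18 - 12\right) \left(-2\right) \left(-1\right) = \left(-30\right) \left(-2\right) \left(-1\right) = 60 \left(-1\right) = -60$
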